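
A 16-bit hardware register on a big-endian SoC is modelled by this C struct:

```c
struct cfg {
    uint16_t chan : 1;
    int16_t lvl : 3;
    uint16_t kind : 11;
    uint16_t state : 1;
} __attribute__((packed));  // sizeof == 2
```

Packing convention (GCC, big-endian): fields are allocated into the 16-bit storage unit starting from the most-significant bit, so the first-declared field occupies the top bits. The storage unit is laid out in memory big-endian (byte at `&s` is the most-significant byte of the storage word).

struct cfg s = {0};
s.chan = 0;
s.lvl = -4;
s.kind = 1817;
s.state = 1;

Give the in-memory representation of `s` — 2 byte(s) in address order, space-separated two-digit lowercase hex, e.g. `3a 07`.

4e 33

[15+:1] chan=0 & 0x1 = 0x0; word=0x0000
[12+:3] lvl=-4 & 0x7 = 0x4; word=0x4000
[1+:11] kind=1817 & 0x7ff = 0x719; word=0x4e32
[0+:1] state=1 & 0x1 = 0x1; word=0x4e33
word = 0x4e33 → big-endian bytes:
  [0]=0x4e  [1]=0x33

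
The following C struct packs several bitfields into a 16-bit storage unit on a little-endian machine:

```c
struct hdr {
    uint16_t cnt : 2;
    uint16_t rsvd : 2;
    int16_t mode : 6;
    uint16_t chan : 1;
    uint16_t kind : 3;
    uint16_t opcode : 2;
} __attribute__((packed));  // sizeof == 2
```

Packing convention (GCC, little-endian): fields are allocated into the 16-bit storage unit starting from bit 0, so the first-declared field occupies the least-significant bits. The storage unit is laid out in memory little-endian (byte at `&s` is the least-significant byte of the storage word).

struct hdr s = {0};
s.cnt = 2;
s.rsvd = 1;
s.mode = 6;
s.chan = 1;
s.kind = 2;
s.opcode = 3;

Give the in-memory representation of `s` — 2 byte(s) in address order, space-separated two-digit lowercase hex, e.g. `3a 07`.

cnt:2 = 2 → 0x2 << 0 → word 0x0002
rsvd:2 = 1 → 0x1 << 2 → word 0x0006
mode:6 = 6 → 0x6 << 4 → word 0x0066
chan:1 = 1 → 0x1 << 10 → word 0x0466
kind:3 = 2 → 0x2 << 11 → word 0x1466
opcode:2 = 3 → 0x3 << 14 → word 0xd466
word = 0xd466 → little-endian bytes:
  [0]=0x66  [1]=0xd4

66 d4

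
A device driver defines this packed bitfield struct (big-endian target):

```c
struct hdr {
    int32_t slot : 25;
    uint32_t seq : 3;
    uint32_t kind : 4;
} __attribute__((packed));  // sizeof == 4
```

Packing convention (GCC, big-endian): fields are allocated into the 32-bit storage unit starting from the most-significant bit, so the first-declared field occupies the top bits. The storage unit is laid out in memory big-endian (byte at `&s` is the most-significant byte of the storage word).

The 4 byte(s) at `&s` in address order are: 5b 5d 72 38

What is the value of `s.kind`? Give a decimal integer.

[0]=0x5b [1]=0x5d [2]=0x72 [3]=0x38 (big-endian) → word 0x5b5d7238
slot [7+:25] = (word>>7) & 0x1ffffff = 11975396
seq [4+:3] = (word>>4) & 0x7 = 3
kind [0+:4] = (word>>0) & 0xf = 8  ←

8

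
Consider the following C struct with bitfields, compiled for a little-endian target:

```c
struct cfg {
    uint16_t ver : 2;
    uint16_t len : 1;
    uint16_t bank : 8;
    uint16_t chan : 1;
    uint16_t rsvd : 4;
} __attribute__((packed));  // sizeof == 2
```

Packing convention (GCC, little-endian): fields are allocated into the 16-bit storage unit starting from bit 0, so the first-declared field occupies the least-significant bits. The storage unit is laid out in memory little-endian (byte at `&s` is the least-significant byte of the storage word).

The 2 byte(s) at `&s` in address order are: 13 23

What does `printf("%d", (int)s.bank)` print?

98

[0]=0x13 [1]=0x23 (little-endian) → word 0x2313
ver [0+:2] = (word>>0) & 0x3 = 3
len [2+:1] = (word>>2) & 0x1 = 0
bank [3+:8] = (word>>3) & 0xff = 98  ←
chan [11+:1] = (word>>11) & 0x1 = 0
rsvd [12+:4] = (word>>12) & 0xf = 2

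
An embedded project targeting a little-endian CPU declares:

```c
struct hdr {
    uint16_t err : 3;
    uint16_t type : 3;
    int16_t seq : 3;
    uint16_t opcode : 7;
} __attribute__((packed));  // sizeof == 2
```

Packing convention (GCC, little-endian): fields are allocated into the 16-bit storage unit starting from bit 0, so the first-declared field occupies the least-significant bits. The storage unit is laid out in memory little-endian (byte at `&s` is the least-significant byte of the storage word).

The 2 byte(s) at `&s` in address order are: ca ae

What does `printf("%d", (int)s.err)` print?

2

[0]=0xca [1]=0xae (little-endian) → word 0xaeca
err [0+:3] = (word>>0) & 0x7 = 2  ←
type [3+:3] = (word>>3) & 0x7 = 1
seq [6+:3] = (word>>6) & 0x7 = 3
opcode [9+:7] = (word>>9) & 0x7f = 87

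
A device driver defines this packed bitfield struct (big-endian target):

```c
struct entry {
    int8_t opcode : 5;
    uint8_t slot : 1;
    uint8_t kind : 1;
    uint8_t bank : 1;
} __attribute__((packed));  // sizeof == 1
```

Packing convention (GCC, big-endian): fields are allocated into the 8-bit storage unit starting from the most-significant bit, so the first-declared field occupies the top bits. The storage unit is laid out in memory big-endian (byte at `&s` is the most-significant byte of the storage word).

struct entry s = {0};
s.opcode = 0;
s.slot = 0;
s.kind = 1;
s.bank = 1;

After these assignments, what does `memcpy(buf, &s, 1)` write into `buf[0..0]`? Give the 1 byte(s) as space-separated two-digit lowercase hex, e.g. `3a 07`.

opcode:5 = 0 → 0x0 << 3 → word 0x00
slot:1 = 0 → 0x0 << 2 → word 0x00
kind:1 = 1 → 0x1 << 1 → word 0x02
bank:1 = 1 → 0x1 << 0 → word 0x03
word = 0x03 → big-endian bytes:
  [0]=0x03

03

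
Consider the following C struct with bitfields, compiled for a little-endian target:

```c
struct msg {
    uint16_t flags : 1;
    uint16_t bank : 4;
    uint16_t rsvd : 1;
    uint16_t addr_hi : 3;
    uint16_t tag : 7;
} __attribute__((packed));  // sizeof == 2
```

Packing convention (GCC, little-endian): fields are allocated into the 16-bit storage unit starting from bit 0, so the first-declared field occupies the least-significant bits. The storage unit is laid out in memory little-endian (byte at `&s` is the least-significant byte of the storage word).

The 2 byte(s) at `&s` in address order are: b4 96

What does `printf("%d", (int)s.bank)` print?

10

[0]=0xb4 [1]=0x96 (little-endian) → word 0x96b4
flags [0+:1] = (word>>0) & 0x1 = 0
bank [1+:4] = (word>>1) & 0xf = 10  ←
rsvd [5+:1] = (word>>5) & 0x1 = 1
addr_hi [6+:3] = (word>>6) & 0x7 = 2
tag [9+:7] = (word>>9) & 0x7f = 75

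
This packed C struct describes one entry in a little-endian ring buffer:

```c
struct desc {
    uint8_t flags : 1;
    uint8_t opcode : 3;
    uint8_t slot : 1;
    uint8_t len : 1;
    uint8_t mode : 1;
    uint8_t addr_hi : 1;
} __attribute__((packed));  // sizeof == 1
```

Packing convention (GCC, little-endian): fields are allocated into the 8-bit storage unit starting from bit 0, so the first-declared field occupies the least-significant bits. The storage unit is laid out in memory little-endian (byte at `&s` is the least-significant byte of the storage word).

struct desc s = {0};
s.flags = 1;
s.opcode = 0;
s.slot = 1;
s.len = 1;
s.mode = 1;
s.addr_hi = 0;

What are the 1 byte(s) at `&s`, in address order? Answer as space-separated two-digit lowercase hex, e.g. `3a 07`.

71

flags:1 = 1 → 0x1 << 0 → word 0x01
opcode:3 = 0 → 0x0 << 1 → word 0x01
slot:1 = 1 → 0x1 << 4 → word 0x11
len:1 = 1 → 0x1 << 5 → word 0x31
mode:1 = 1 → 0x1 << 6 → word 0x71
addr_hi:1 = 0 → 0x0 << 7 → word 0x71
word = 0x71 → little-endian bytes:
  [0]=0x71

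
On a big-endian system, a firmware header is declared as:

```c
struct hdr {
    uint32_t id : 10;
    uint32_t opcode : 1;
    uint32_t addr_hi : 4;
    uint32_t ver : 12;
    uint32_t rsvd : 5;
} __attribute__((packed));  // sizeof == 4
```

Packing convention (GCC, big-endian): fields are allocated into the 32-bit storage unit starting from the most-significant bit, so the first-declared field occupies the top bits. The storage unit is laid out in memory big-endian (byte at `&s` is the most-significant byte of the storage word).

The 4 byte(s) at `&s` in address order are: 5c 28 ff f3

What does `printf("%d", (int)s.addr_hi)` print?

4

[0]=0x5c [1]=0x28 [2]=0xff [3]=0xf3 (big-endian) → word 0x5c28fff3
id [22+:10] = (word>>22) & 0x3ff = 368
opcode [21+:1] = (word>>21) & 0x1 = 1
addr_hi [17+:4] = (word>>17) & 0xf = 4  ←
ver [5+:12] = (word>>5) & 0xfff = 2047
rsvd [0+:5] = (word>>0) & 0x1f = 19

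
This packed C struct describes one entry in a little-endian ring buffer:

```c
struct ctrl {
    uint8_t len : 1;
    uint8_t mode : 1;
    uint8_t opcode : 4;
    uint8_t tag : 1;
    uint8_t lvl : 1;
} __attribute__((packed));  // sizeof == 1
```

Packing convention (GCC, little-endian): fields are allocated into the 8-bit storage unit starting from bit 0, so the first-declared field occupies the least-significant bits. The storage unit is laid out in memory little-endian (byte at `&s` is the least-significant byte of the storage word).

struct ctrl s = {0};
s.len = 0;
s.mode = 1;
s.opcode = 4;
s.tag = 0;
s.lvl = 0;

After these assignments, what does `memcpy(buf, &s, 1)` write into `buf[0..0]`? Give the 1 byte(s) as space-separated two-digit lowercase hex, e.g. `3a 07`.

12

len (1b) val=0 bits=0x0 at bit 0: 0x00
mode (1b) val=1 bits=0x1 at bit 1: 0x02
opcode (4b) val=4 bits=0x4 at bit 2: 0x12
tag (1b) val=0 bits=0x0 at bit 6: 0x12
lvl (1b) val=0 bits=0x0 at bit 7: 0x12
word = 0x12 → little-endian bytes:
  [0]=0x12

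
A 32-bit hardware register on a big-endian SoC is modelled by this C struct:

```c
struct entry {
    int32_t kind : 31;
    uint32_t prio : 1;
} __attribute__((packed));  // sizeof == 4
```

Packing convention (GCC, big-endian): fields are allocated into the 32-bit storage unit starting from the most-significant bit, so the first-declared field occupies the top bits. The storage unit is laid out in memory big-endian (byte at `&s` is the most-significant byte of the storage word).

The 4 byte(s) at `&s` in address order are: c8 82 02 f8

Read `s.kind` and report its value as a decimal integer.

[0]=0xc8 [1]=0x82 [2]=0x02 [3]=0xf8 (big-endian) → word 0xc88202f8
kind:31 @ bit 1 → (0xc88202f8>>1)&0x7fffffff = 0x6441017c  ←
prio:1 @ bit 0 → (0xc88202f8>>0)&0x1 = 0x0
kind signed 31b, MSB=1: 1681981820 - 2147483648 = -465501828

-465501828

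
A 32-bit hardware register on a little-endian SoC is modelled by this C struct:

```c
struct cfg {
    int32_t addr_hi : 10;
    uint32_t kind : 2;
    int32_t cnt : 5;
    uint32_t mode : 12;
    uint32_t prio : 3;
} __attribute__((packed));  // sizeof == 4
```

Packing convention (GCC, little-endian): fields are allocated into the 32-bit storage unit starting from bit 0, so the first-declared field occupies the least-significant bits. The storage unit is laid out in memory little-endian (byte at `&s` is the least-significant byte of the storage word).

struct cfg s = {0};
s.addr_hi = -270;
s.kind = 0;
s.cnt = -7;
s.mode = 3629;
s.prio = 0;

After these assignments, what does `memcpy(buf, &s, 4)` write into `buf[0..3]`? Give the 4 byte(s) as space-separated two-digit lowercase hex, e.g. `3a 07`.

f2 92 5b 1c

addr_hi (10b) val=-270 bits=0x2f2 at bit 0: 0x000002f2
kind (2b) val=0 bits=0x0 at bit 10: 0x000002f2
cnt (5b) val=-7 bits=0x19 at bit 12: 0x000192f2
mode (12b) val=3629 bits=0xe2d at bit 17: 0x1c5b92f2
prio (3b) val=0 bits=0x0 at bit 29: 0x1c5b92f2
word = 0x1c5b92f2 → little-endian bytes:
  [0]=0xf2  [1]=0x92  [2]=0x5b  [3]=0x1c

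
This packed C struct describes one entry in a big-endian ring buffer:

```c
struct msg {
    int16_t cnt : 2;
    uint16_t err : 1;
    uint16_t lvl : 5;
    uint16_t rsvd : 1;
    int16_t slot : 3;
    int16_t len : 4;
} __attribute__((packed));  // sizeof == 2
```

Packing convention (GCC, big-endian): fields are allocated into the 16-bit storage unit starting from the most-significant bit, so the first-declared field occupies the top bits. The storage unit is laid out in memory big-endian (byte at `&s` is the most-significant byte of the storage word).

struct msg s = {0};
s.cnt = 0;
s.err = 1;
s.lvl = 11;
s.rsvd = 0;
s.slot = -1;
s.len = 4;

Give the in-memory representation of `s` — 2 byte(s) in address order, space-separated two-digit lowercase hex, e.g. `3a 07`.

2b 74

cnt (2b) val=0 bits=0x0 at bit 14: 0x0000
err (1b) val=1 bits=0x1 at bit 13: 0x2000
lvl (5b) val=11 bits=0xb at bit 8: 0x2b00
rsvd (1b) val=0 bits=0x0 at bit 7: 0x2b00
slot (3b) val=-1 bits=0x7 at bit 4: 0x2b70
len (4b) val=4 bits=0x4 at bit 0: 0x2b74
word = 0x2b74 → big-endian bytes:
  [0]=0x2b  [1]=0x74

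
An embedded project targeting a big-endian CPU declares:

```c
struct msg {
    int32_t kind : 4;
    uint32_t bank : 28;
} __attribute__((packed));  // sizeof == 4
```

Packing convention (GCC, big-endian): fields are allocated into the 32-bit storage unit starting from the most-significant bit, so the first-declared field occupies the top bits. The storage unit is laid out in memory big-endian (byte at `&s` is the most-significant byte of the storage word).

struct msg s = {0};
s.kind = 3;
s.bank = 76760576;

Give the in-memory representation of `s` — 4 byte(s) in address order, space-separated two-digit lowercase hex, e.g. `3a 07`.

34 93 46 00

kind (4b) val=3 bits=0x3 at bit 28: 0x30000000
bank (28b) val=76760576 bits=0x4934600 at bit 0: 0x34934600
word = 0x34934600 → big-endian bytes:
  [0]=0x34  [1]=0x93  [2]=0x46  [3]=0x00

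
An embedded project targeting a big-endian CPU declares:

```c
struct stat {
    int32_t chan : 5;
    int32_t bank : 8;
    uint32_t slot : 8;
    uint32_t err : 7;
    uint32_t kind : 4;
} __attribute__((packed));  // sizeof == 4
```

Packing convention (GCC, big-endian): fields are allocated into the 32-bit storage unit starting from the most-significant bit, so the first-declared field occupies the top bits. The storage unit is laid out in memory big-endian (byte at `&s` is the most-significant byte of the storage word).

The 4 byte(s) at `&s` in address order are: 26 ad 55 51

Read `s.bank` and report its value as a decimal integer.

[0]=0x26 [1]=0xad [2]=0x55 [3]=0x51 (big-endian) → word 0x26ad5551
chan:5 @ bit 27 → (0x26ad5551>>27)&0x1f = 0x4
bank:8 @ bit 19 → (0x26ad5551>>19)&0xff = 0xd5  ←
slot:8 @ bit 11 → (0x26ad5551>>11)&0xff = 0xaa
err:7 @ bit 4 → (0x26ad5551>>4)&0x7f = 0x55
kind:4 @ bit 0 → (0x26ad5551>>0)&0xf = 0x1
bank signed 8b, MSB=1: 213 - 256 = -43

-43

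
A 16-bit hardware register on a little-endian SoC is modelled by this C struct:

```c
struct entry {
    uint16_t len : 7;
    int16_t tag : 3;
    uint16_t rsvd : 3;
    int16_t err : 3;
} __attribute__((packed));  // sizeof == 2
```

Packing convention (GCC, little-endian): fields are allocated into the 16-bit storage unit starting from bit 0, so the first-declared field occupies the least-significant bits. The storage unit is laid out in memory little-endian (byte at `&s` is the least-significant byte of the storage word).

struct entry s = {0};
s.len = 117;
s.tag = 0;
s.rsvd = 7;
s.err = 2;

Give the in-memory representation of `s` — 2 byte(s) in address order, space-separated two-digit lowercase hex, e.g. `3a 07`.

75 5c

len (7b) val=117 bits=0x75 at bit 0: 0x0075
tag (3b) val=0 bits=0x0 at bit 7: 0x0075
rsvd (3b) val=7 bits=0x7 at bit 10: 0x1c75
err (3b) val=2 bits=0x2 at bit 13: 0x5c75
word = 0x5c75 → little-endian bytes:
  [0]=0x75  [1]=0x5c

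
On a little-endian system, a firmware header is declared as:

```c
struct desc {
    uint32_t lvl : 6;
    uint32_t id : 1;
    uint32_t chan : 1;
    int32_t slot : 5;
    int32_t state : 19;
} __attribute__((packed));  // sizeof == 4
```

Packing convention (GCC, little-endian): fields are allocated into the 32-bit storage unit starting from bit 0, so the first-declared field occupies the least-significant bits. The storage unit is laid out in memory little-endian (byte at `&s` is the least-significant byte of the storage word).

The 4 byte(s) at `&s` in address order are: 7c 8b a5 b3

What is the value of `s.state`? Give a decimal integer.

[0]=0x7c [1]=0x8b [2]=0xa5 [3]=0xb3 (little-endian) → word 0xb3a58b7c
lvl:6 @ bit 0 → (0xb3a58b7c>>0)&0x3f = 0x3c
id:1 @ bit 6 → (0xb3a58b7c>>6)&0x1 = 0x1
chan:1 @ bit 7 → (0xb3a58b7c>>7)&0x1 = 0x0
slot:5 @ bit 8 → (0xb3a58b7c>>8)&0x1f = 0xb
state:19 @ bit 13 → (0xb3a58b7c>>13)&0x7ffff = 0x59d2c  ←
state signed 19b, MSB=1: 367916 - 524288 = -156372

-156372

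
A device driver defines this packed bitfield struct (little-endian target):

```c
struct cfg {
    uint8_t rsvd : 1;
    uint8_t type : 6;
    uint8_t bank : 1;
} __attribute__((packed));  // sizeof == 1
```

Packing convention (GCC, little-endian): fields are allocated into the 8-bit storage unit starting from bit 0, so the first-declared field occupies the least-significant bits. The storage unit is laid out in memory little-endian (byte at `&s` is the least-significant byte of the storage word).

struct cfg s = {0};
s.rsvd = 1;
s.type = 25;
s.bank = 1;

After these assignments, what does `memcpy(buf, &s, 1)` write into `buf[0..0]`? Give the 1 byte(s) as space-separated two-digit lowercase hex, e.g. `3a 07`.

rsvd:1 = 1 → 0x1 << 0 → word 0x01
type:6 = 25 → 0x19 << 1 → word 0x33
bank:1 = 1 → 0x1 << 7 → word 0xb3
word = 0xb3 → little-endian bytes:
  [0]=0xb3

b3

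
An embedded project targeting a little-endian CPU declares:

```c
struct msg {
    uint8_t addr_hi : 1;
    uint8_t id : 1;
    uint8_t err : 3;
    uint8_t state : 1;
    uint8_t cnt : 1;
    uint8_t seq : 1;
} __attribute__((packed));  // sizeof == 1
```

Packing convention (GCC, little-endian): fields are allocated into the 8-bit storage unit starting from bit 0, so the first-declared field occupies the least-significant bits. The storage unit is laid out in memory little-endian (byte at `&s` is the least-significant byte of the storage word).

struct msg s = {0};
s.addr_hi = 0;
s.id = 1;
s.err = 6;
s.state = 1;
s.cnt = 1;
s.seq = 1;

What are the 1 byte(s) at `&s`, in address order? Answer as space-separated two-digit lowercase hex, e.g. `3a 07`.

[0+:1] addr_hi=0 & 0x1 = 0x0; word=0x00
[1+:1] id=1 & 0x1 = 0x1; word=0x02
[2+:3] err=6 & 0x7 = 0x6; word=0x1a
[5+:1] state=1 & 0x1 = 0x1; word=0x3a
[6+:1] cnt=1 & 0x1 = 0x1; word=0x7a
[7+:1] seq=1 & 0x1 = 0x1; word=0xfa
word = 0xfa → little-endian bytes:
  [0]=0xfa

fa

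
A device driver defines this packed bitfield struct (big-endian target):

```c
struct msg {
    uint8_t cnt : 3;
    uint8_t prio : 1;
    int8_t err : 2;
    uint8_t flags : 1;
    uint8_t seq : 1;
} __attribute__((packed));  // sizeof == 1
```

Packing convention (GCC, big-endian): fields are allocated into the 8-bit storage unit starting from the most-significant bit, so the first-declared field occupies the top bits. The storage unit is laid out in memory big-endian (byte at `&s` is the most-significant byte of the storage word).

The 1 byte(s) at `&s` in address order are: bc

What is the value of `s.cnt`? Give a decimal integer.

5

[0]=0xbc (big-endian) → word 0xbc
cnt [5+:3] = (word>>5) & 0x7 = 5  ←
prio [4+:1] = (word>>4) & 0x1 = 1
err [2+:2] = (word>>2) & 0x3 = 3
flags [1+:1] = (word>>1) & 0x1 = 0
seq [0+:1] = (word>>0) & 0x1 = 0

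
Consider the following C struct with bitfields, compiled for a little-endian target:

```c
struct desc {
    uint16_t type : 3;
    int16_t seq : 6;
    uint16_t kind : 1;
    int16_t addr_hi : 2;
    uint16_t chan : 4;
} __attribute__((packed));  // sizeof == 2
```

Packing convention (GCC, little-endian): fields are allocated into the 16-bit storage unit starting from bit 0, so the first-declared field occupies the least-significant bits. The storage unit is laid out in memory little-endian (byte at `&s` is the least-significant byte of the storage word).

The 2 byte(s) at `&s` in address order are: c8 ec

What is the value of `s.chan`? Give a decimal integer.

14

[0]=0xc8 [1]=0xec (little-endian) → word 0xecc8
type:3 @ bit 0 → (0xecc8>>0)&0x7 = 0x0
seq:6 @ bit 3 → (0xecc8>>3)&0x3f = 0x19
kind:1 @ bit 9 → (0xecc8>>9)&0x1 = 0x0
addr_hi:2 @ bit 10 → (0xecc8>>10)&0x3 = 0x3
chan:4 @ bit 12 → (0xecc8>>12)&0xf = 0xe  ←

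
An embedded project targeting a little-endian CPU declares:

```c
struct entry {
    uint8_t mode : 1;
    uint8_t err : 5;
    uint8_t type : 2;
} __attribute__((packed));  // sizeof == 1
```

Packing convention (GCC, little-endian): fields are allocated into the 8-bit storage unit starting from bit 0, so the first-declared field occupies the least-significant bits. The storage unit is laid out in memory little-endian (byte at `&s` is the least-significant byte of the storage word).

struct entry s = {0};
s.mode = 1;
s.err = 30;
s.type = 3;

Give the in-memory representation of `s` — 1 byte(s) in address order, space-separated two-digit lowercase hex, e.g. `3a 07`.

fd

mode (1b) val=1 bits=0x1 at bit 0: 0x01
err (5b) val=30 bits=0x1e at bit 1: 0x3d
type (2b) val=3 bits=0x3 at bit 6: 0xfd
word = 0xfd → little-endian bytes:
  [0]=0xfd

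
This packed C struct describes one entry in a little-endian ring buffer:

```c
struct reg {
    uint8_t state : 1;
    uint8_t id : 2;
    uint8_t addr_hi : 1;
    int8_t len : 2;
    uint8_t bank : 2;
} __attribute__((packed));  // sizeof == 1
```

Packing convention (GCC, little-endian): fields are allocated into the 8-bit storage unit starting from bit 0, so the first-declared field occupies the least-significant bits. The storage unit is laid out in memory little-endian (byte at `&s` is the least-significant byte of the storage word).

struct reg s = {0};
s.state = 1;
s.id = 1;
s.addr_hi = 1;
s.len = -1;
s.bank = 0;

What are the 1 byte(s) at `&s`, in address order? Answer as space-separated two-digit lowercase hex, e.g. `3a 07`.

state (1b) val=1 bits=0x1 at bit 0: 0x01
id (2b) val=1 bits=0x1 at bit 1: 0x03
addr_hi (1b) val=1 bits=0x1 at bit 3: 0x0b
len (2b) val=-1 bits=0x3 at bit 4: 0x3b
bank (2b) val=0 bits=0x0 at bit 6: 0x3b
word = 0x3b → little-endian bytes:
  [0]=0x3b

3b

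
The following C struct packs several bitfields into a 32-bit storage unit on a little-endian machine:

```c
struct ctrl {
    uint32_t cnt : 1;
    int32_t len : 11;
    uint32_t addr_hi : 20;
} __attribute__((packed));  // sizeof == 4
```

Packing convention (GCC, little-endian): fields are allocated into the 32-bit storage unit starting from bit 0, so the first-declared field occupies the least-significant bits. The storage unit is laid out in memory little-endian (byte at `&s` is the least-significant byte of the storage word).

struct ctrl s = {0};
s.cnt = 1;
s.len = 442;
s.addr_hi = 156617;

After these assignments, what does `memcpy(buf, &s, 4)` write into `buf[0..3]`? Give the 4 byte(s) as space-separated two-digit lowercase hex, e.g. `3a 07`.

cnt:1 = 1 → 0x1 << 0 → word 0x00000001
len:11 = 442 → 0x1ba << 1 → word 0x00000375
addr_hi:20 = 156617 → 0x263c9 << 12 → word 0x263c9375
word = 0x263c9375 → little-endian bytes:
  [0]=0x75  [1]=0x93  [2]=0x3c  [3]=0x26

75 93 3c 26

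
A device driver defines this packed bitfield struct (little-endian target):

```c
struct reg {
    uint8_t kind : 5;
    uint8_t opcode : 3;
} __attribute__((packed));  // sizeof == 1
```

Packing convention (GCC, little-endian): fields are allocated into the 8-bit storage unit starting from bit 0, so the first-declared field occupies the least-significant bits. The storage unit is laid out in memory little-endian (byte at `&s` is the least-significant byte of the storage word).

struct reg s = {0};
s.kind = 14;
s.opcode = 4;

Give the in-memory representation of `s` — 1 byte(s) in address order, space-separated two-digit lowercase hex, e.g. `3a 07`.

8e

kind (5b) val=14 bits=0xe at bit 0: 0x0e
opcode (3b) val=4 bits=0x4 at bit 5: 0x8e
word = 0x8e → little-endian bytes:
  [0]=0x8e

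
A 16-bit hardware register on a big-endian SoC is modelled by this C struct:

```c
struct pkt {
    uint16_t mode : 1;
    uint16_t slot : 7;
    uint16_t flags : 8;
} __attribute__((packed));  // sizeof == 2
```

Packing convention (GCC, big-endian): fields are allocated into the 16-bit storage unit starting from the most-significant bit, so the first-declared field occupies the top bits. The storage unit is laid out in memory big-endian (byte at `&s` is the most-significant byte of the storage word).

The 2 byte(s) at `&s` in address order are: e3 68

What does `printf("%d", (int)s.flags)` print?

104

[0]=0xe3 [1]=0x68 (big-endian) → word 0xe368
mode [15+:1] = (word>>15) & 0x1 = 1
slot [8+:7] = (word>>8) & 0x7f = 99
flags [0+:8] = (word>>0) & 0xff = 104  ←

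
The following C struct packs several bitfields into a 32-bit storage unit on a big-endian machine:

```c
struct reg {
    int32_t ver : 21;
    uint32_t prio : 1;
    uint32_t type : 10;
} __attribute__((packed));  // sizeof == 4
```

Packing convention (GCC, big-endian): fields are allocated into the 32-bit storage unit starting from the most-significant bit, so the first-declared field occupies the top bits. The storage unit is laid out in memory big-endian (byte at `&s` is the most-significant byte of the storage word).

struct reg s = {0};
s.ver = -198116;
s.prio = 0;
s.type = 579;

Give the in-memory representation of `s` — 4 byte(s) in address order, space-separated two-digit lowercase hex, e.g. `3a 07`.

[11+:21] ver=-198116 & 0x1fffff = 0x1cfa1c; word=0xe7d0e000
[10+:1] prio=0 & 0x1 = 0x0; word=0xe7d0e000
[0+:10] type=579 & 0x3ff = 0x243; word=0xe7d0e243
word = 0xe7d0e243 → big-endian bytes:
  [0]=0xe7  [1]=0xd0  [2]=0xe2  [3]=0x43

e7 d0 e2 43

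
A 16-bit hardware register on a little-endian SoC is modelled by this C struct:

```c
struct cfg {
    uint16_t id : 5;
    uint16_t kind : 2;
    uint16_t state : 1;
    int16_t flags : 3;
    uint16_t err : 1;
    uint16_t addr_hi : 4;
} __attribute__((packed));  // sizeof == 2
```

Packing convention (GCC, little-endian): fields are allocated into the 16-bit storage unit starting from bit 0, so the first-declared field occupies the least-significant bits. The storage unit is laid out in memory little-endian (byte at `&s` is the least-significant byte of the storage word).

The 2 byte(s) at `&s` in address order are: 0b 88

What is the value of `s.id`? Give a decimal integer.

11

[0]=0x0b [1]=0x88 (little-endian) → word 0x880b
id:5 @ bit 0 → (0x880b>>0)&0x1f = 0xb  ←
kind:2 @ bit 5 → (0x880b>>5)&0x3 = 0x0
state:1 @ bit 7 → (0x880b>>7)&0x1 = 0x0
flags:3 @ bit 8 → (0x880b>>8)&0x7 = 0x0
err:1 @ bit 11 → (0x880b>>11)&0x1 = 0x1
addr_hi:4 @ bit 12 → (0x880b>>12)&0xf = 0x8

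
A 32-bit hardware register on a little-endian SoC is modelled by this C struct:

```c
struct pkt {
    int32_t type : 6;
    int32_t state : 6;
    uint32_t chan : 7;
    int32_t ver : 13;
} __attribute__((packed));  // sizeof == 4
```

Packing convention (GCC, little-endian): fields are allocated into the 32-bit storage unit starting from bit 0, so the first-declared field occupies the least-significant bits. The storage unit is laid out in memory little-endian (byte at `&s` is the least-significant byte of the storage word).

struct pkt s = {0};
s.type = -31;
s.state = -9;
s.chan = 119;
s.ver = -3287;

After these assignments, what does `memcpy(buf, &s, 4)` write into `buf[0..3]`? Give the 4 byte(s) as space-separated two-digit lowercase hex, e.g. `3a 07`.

e1 7d 4f 99

[0+:6] type=-31 & 0x3f = 0x21; word=0x00000021
[6+:6] state=-9 & 0x3f = 0x37; word=0x00000de1
[12+:7] chan=119 & 0x7f = 0x77; word=0x00077de1
[19+:13] ver=-3287 & 0x1fff = 0x1329; word=0x994f7de1
word = 0x994f7de1 → little-endian bytes:
  [0]=0xe1  [1]=0x7d  [2]=0x4f  [3]=0x99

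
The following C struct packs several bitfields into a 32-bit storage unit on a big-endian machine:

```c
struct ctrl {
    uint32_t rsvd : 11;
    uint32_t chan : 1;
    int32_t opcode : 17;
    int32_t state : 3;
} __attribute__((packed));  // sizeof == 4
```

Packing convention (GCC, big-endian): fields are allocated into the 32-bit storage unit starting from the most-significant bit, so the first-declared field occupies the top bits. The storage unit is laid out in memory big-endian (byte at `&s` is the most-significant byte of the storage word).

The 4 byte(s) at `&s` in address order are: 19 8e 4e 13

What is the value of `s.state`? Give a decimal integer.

[0]=0x19 [1]=0x8e [2]=0x4e [3]=0x13 (big-endian) → word 0x198e4e13
rsvd [21+:11] = (word>>21) & 0x7ff = 204
chan [20+:1] = (word>>20) & 0x1 = 0
opcode [3+:17] = (word>>3) & 0x1ffff = 117186
state [0+:3] = (word>>0) & 0x7 = 3  ←
state signed 3b, MSB=0: value = 3

3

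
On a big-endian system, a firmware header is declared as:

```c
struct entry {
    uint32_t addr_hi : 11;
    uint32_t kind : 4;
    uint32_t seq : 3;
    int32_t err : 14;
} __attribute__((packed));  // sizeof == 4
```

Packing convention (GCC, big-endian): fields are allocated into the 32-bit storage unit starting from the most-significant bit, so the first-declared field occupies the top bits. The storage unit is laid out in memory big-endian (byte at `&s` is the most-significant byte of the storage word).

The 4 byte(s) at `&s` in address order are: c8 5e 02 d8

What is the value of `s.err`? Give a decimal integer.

[0]=0xc8 [1]=0x5e [2]=0x02 [3]=0xd8 (big-endian) → word 0xc85e02d8
addr_hi [21+:11] = (word>>21) & 0x7ff = 1602
kind [17+:4] = (word>>17) & 0xf = 15
seq [14+:3] = (word>>14) & 0x7 = 0
err [0+:14] = (word>>0) & 0x3fff = 728  ←
err signed 14b, MSB=0: value = 728

728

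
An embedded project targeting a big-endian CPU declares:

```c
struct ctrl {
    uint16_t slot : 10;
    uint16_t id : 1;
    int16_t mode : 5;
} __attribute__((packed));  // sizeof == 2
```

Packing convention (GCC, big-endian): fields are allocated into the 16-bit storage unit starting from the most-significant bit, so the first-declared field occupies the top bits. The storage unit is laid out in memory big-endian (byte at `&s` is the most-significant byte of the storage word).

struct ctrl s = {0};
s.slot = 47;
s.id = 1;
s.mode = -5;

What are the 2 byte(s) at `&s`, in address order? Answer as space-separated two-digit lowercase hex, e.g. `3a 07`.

0b fb

slot:10 = 47 → 0x2f << 6 → word 0x0bc0
id:1 = 1 → 0x1 << 5 → word 0x0be0
mode:5 = -5 → 0x1b << 0 → word 0x0bfb
word = 0x0bfb → big-endian bytes:
  [0]=0x0b  [1]=0xfb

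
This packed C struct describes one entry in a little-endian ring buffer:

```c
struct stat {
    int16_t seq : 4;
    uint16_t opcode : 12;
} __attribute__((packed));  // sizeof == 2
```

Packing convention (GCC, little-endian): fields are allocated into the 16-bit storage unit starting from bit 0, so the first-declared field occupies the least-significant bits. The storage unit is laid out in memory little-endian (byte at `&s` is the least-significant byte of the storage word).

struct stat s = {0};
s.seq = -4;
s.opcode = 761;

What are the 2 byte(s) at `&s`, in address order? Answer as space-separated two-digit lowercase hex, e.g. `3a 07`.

seq (4b) val=-4 bits=0xc at bit 0: 0x000c
opcode (12b) val=761 bits=0x2f9 at bit 4: 0x2f9c
word = 0x2f9c → little-endian bytes:
  [0]=0x9c  [1]=0x2f

9c 2f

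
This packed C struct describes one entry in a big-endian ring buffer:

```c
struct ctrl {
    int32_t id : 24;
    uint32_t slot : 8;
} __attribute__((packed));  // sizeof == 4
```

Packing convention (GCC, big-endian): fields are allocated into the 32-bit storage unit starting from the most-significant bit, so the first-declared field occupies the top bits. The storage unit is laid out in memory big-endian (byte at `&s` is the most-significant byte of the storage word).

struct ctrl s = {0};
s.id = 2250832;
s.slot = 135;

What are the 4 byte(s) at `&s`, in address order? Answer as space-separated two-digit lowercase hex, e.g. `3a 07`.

id:24 = 2250832 → 0x225850 << 8 → word 0x22585000
slot:8 = 135 → 0x87 << 0 → word 0x22585087
word = 0x22585087 → big-endian bytes:
  [0]=0x22  [1]=0x58  [2]=0x50  [3]=0x87

22 58 50 87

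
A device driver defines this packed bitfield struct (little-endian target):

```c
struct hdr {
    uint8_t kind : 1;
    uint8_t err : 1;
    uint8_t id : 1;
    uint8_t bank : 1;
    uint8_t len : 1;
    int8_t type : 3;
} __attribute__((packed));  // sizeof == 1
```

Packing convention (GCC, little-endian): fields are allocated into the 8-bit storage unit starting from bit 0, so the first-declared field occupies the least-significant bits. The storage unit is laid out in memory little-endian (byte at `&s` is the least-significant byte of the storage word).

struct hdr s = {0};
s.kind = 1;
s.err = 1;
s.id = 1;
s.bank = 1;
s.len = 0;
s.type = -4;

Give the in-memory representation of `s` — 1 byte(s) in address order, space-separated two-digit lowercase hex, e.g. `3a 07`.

kind:1 = 1 → 0x1 << 0 → word 0x01
err:1 = 1 → 0x1 << 1 → word 0x03
id:1 = 1 → 0x1 << 2 → word 0x07
bank:1 = 1 → 0x1 << 3 → word 0x0f
len:1 = 0 → 0x0 << 4 → word 0x0f
type:3 = -4 → 0x4 << 5 → word 0x8f
word = 0x8f → little-endian bytes:
  [0]=0x8f

8f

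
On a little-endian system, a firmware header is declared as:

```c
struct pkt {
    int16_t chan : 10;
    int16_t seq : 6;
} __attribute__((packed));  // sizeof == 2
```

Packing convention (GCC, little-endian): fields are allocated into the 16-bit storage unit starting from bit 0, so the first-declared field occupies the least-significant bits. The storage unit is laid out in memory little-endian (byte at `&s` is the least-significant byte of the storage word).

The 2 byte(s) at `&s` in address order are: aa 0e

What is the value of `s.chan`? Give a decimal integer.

[0]=0xaa [1]=0x0e (little-endian) → word 0x0eaa
chan [0+:10] = (word>>0) & 0x3ff = 682  ←
seq [10+:6] = (word>>10) & 0x3f = 3
chan signed 10b, MSB=1: 682 - 1024 = -342

-342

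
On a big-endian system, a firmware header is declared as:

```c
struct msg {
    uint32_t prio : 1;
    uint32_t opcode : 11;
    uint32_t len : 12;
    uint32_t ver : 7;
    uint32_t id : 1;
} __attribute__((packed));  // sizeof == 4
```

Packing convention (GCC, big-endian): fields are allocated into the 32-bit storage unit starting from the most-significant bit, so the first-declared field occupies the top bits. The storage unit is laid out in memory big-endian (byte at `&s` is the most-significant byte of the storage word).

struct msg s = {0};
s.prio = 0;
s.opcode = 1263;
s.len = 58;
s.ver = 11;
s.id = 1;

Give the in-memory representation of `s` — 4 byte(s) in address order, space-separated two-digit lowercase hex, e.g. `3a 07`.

prio (1b) val=0 bits=0x0 at bit 31: 0x00000000
opcode (11b) val=1263 bits=0x4ef at bit 20: 0x4ef00000
len (12b) val=58 bits=0x3a at bit 8: 0x4ef03a00
ver (7b) val=11 bits=0xb at bit 1: 0x4ef03a16
id (1b) val=1 bits=0x1 at bit 0: 0x4ef03a17
word = 0x4ef03a17 → big-endian bytes:
  [0]=0x4e  [1]=0xf0  [2]=0x3a  [3]=0x17

4e f0 3a 17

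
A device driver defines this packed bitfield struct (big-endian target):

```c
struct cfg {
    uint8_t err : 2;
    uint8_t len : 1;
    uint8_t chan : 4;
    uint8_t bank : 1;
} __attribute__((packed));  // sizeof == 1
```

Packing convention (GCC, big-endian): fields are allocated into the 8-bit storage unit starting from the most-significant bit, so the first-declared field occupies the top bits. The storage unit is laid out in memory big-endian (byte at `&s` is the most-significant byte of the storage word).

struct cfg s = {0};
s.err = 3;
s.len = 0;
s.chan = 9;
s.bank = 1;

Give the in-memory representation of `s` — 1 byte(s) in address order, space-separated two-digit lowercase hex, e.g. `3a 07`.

d3

[6+:2] err=3 & 0x3 = 0x3; word=0xc0
[5+:1] len=0 & 0x1 = 0x0; word=0xc0
[1+:4] chan=9 & 0xf = 0x9; word=0xd2
[0+:1] bank=1 & 0x1 = 0x1; word=0xd3
word = 0xd3 → big-endian bytes:
  [0]=0xd3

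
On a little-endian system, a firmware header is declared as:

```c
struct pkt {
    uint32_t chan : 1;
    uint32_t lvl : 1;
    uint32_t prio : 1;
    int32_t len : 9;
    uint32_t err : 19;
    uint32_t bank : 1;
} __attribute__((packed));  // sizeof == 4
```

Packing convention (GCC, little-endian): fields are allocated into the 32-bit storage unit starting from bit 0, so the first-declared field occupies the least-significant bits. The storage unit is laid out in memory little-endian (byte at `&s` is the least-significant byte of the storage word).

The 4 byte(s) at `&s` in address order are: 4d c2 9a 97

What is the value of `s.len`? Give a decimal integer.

73

[0]=0x4d [1]=0xc2 [2]=0x9a [3]=0x97 (little-endian) → word 0x979ac24d
chan:1 @ bit 0 → (0x979ac24d>>0)&0x1 = 0x1
lvl:1 @ bit 1 → (0x979ac24d>>1)&0x1 = 0x0
prio:1 @ bit 2 → (0x979ac24d>>2)&0x1 = 0x1
len:9 @ bit 3 → (0x979ac24d>>3)&0x1ff = 0x49  ←
err:19 @ bit 12 → (0x979ac24d>>12)&0x7ffff = 0x179ac
bank:1 @ bit 31 → (0x979ac24d>>31)&0x1 = 0x1
len signed 9b, MSB=0: value = 73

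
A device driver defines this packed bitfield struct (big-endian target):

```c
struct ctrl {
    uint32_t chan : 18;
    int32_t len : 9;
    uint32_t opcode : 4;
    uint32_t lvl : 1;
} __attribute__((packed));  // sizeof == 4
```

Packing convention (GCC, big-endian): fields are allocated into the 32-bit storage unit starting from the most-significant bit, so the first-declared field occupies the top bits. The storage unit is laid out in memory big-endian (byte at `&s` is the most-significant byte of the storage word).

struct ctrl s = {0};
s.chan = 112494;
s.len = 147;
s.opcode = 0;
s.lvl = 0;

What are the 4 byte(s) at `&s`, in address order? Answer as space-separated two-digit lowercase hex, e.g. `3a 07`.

chan (18b) val=112494 bits=0x1b76e at bit 14: 0x6ddb8000
len (9b) val=147 bits=0x93 at bit 5: 0x6ddb9260
opcode (4b) val=0 bits=0x0 at bit 1: 0x6ddb9260
lvl (1b) val=0 bits=0x0 at bit 0: 0x6ddb9260
word = 0x6ddb9260 → big-endian bytes:
  [0]=0x6d  [1]=0xdb  [2]=0x92  [3]=0x60

6d db 92 60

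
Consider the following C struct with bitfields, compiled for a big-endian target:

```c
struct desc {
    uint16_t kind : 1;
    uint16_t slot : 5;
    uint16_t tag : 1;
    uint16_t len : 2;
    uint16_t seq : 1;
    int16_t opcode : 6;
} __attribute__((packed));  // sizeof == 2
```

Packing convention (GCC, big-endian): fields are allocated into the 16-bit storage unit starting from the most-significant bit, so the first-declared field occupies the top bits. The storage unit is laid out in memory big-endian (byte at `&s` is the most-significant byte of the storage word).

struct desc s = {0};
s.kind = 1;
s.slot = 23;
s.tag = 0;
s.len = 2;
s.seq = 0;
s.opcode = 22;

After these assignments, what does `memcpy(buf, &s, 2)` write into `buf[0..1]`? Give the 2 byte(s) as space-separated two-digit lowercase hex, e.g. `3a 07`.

dd 16

[15+:1] kind=1 & 0x1 = 0x1; word=0x8000
[10+:5] slot=23 & 0x1f = 0x17; word=0xdc00
[9+:1] tag=0 & 0x1 = 0x0; word=0xdc00
[7+:2] len=2 & 0x3 = 0x2; word=0xdd00
[6+:1] seq=0 & 0x1 = 0x0; word=0xdd00
[0+:6] opcode=22 & 0x3f = 0x16; word=0xdd16
word = 0xdd16 → big-endian bytes:
  [0]=0xdd  [1]=0x16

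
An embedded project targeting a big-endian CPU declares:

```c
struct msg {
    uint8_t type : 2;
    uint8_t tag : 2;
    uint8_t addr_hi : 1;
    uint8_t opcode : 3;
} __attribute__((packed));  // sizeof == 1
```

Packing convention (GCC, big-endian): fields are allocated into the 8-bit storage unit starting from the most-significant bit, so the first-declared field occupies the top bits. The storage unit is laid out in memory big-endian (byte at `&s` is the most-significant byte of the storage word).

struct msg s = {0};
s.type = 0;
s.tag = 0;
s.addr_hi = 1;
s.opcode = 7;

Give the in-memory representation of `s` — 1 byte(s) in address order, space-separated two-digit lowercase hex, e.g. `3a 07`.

0f

type:2 = 0 → 0x0 << 6 → word 0x00
tag:2 = 0 → 0x0 << 4 → word 0x00
addr_hi:1 = 1 → 0x1 << 3 → word 0x08
opcode:3 = 7 → 0x7 << 0 → word 0x0f
word = 0x0f → big-endian bytes:
  [0]=0x0f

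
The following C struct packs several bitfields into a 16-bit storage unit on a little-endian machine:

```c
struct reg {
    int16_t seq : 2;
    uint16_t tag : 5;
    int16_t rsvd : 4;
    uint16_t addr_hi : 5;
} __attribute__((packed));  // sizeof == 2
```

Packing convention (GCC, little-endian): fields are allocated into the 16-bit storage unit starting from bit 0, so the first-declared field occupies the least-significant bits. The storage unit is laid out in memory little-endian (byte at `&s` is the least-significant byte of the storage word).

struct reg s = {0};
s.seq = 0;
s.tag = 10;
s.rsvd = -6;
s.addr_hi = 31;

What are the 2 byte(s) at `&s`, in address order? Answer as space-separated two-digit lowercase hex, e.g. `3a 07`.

[0+:2] seq=0 & 0x3 = 0x0; word=0x0000
[2+:5] tag=10 & 0x1f = 0xa; word=0x0028
[7+:4] rsvd=-6 & 0xf = 0xa; word=0x0528
[11+:5] addr_hi=31 & 0x1f = 0x1f; word=0xfd28
word = 0xfd28 → little-endian bytes:
  [0]=0x28  [1]=0xfd

28 fd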